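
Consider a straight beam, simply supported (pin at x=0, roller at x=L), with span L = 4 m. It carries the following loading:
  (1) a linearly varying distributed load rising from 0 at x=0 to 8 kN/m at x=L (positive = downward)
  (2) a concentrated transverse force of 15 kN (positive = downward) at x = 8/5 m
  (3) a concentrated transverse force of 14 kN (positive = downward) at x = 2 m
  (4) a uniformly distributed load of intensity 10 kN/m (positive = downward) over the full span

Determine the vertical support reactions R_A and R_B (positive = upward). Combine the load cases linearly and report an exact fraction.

Load 1 — triangular load w₀=8 kN/m (0→w₀ over full span):
  R_A = w₀L/6 = 8·4/6 = 16/3 kN
  R_B = w₀L/3 = 8·4/3 = 32/3 kN
Load 2 — point force P=15 kN at a=8/5 m (b=L-a=12/5):
  R_A = Pb/L = 15·(12/5)/4 = 9 kN
  R_B = Pa/L = 15·(8/5)/4 = 6 kN
Load 3 — point force P=14 kN at a=2 m (b=L-a=2):
  R_A = Pb/L = 14·2/4 = 7 kN
  R_B = Pa/L = 14·2/4 = 7 kN
Load 4 — uniform load w=10 kN/m over full span:
  R_A = wL/2 = 10·4/2 = 20 kN
  R_B = wL/2 = 10·4/2 = 20 kN
Superposition: R_A = 124/3 kN, R_B = 131/3 kN

R_A = 124/3 kN, R_B = 131/3 kN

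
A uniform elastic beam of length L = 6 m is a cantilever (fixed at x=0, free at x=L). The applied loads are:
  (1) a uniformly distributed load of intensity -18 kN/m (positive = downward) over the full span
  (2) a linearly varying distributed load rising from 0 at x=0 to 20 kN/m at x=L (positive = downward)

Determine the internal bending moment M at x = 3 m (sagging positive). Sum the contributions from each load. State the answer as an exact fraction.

Load 1 — uniform load w=-18 kN/m over full span:
  M_1 = -w(L-x)²/2 = -(-18)·(6-3)²/2 = 81 kN·m
Load 2 — triangular load w₀=20 kN/m (0→w₀ over full span):
  M_2 = w₀Lx/2 - w₀L²/3 - w₀x³/(6L) = 20·6·3/2 - 20·6²/3 - 20·3³/(6·6) = -75 kN·m
Superposition: M = Σ M_i = 6 kN·m ≈ 6.000000 kN·m

M(3) = 6 kN·m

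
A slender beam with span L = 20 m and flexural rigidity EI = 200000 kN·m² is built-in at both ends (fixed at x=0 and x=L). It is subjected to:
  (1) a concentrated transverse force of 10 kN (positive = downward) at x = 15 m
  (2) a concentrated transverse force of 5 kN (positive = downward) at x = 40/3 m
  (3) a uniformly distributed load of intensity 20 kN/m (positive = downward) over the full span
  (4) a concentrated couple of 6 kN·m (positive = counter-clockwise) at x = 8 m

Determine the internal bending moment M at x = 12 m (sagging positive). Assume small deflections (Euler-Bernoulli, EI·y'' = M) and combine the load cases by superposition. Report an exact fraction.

Load 1 — point force P=10 kN at a=15 m (b=L-a=5):
  M_1 = Pb²(3a+b)x/L³ - Pab²/L²  [x≤a] = 10·5²·(3·15+5)·12/20³ - 10·15·5²/20² = 75/8 kN·m
Load 2 — point force P=5 kN at a=40/3 m (b=L-a=20/3):
  M_2 = Pb²(3a+b)x/L³ - Pab²/L²  [x≤a] = 5·(20/3)²·(3·(40/3)+(20/3))·12/20³ - 5·(40/3)·(20/3)²/20² = 220/27 kN·m
Load 3 — uniform load w=20 kN/m over full span:
  M_3 = wLx/2 - wL²/12 - wx²/2 = 20·20·12/2 - 20·20²/12 - 20·12²/2 = 880/3 kN·m
Load 4 — applied couple M₀=6 kN·m at a=8 m (b=L-a=12):
  M_4 = R_Ax - M_A - M₀  [x>a] with R_A=54/125, M_A=18/25 = (54/125)·12 - (18/25) - 6 = -192/125 kN·m
Superposition: M = Σ M_i = 8351653/27000 kN·m ≈ 309.320481 kN·m

M(12) = 8351653/27000 kN·m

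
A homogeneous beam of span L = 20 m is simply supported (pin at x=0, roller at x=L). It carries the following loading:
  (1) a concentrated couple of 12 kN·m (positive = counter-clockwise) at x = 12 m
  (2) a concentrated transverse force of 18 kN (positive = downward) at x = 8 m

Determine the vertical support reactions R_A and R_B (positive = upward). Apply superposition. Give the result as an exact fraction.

R_A = 57/5 kN, R_B = 33/5 kN

Load 1 — applied couple M₀=12 kN·m at a=12 m (b=L-a=8):
  R_A = M₀/L = 12/20 = 3/5 kN
  R_B = -M₀/L = -12/20 = -3/5 kN
Load 2 — point force P=18 kN at a=8 m (b=L-a=12):
  R_A = Pb/L = 18·12/20 = 54/5 kN
  R_B = Pa/L = 18·8/20 = 36/5 kN
Superposition: R_A = 57/5 kN, R_B = 33/5 kN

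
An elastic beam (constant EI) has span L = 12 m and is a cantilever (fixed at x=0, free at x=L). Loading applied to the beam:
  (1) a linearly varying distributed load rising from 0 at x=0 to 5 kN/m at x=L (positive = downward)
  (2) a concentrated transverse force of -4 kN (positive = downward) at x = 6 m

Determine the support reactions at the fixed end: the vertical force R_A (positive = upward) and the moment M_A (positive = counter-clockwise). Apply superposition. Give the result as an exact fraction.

R_A = 26 kN, M_A = 216 kN·m

Load 1 — triangular load w₀=5 kN/m (0→w₀ over full span):
  R_A = w₀L/2 = 5·12/2 = 30 kN
  M_A = w₀L²/3 = 5·12²/3 = 240 kN·m
Load 2 — point force P=-4 kN at a=6 m (b=L-a=6):
  R_A = P = (-4) = -4 kN
  M_A = Pa = (-4)·6 = -24 kN·m
Superposition: R_A = 26 kN, M_A = 216 kN·m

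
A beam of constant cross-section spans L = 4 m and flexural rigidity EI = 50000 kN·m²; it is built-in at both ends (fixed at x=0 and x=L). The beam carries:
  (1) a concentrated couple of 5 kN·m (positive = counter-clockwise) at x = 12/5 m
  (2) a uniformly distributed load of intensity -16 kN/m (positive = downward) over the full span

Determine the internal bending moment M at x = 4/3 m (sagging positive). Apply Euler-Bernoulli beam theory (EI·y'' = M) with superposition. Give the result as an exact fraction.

Load 1 — applied couple M₀=5 kN·m at a=12/5 m (b=L-a=8/5):
  M_1 = R_Ax - M_A  [x≤a] with R_A=9/5, M_A=8/5 = (9/5)·(4/3) - (8/5) = 4/5 kN·m
Load 2 — uniform load w=-16 kN/m over full span:
  M_2 = wLx/2 - wL²/12 - wx²/2 = (-16)·4·(4/3)/2 - (-16)·4²/12 - (-16)·(4/3)²/2 = -64/9 kN·m
Superposition: M = Σ M_i = -284/45 kN·m ≈ -6.311111 kN·m

M(4/3) = -284/45 kN·m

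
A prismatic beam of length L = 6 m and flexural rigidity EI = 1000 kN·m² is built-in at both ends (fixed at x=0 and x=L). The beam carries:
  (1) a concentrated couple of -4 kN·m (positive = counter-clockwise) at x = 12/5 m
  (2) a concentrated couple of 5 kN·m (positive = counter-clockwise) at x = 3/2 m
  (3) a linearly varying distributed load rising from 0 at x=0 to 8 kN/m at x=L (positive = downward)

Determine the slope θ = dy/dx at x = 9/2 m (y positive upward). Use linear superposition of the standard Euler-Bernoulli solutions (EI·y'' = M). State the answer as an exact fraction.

Load 1 — applied couple M₀=-4 kN·m at a=12/5 m (b=L-a=18/5):
  θ_1 = (R_Ax²/2 - M_Ax - M₀(x-a))/EI  [x>a] with R_A=-24/25, M_A=-12/25 = ((-24/25)·(9/2)²/2 - (-12/25)·(9/2) - (-4)·((9/2)-(12/5)))/1000 = 21/25000 rad
Load 2 — applied couple M₀=5 kN·m at a=3/2 m (b=L-a=9/2):
  θ_2 = (R_Ax²/2 - M_Ax - M₀(x-a))/EI  [x>a] with R_A=15/16, M_A=-15/16 = ((15/16)·(9/2)²/2 - (-15/16)·(9/2) - 5·((9/2)-(3/2)))/1000 = -33/25600 rad
Load 3 — triangular load w₀=8 kN/m (0→w₀ over full span):
  θ_3 = -w₀(2x(L-x)(L-2x)(x+2L)+x²(L-x)²)/(120LEI) = -8·(2·(9/2)·(6-(9/2))·(6-2·(9/2))·((9/2)+2·6)+(9/2)²·(6-(9/2))²)/(120·6·1000) = 1107/160000 rad
Superposition: θ = Σ θ_i = 20703/3200000 rad ≈ 0.006470 rad

θ(9/2) = 20703/3200000 rad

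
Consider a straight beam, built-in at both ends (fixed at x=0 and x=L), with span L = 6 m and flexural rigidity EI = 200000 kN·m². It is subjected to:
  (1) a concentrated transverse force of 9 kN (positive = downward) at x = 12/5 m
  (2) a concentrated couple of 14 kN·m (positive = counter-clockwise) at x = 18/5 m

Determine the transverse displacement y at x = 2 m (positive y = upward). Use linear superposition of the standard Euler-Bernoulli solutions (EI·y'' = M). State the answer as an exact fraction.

y(2) = -383/6250000 m

Load 1 — point force P=9 kN at a=12/5 m (b=L-a=18/5):
  y_1 = -Pb²x²(3aL-(3a+b)x)/(6L³EI)  [x≤a] = -9·(18/5)²·2²·(3·(12/5)·6-(3·(12/5)+(18/5))·2)/(6·6³·200000) = -243/6250000 m
Load 2 — applied couple M₀=14 kN·m at a=18/5 m (b=L-a=12/5):
  y_2 = (R_Ax³/6 - M_Ax²/2)/EI  [x≤a] with R_A=84/25, M_A=112/25 = ((84/25)·2³/6 - (112/25)·2²/2)/200000 = -7/312500 m
Superposition: y = Σ y_i = -383/6250000 m ≈ -0.000061 m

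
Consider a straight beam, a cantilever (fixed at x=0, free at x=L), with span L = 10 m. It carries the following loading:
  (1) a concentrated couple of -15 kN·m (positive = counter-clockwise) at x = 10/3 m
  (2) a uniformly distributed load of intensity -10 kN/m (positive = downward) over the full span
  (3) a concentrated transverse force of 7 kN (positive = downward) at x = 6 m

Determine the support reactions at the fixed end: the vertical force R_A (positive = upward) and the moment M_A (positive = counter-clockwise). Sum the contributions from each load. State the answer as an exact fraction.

R_A = -93 kN, M_A = -443 kN·m

Load 1 — applied couple M₀=-15 kN·m at a=10/3 m (b=L-a=20/3):
  R_A = 0 kN
  M_A = -M₀ = -(-15) = 15 kN·m
Load 2 — uniform load w=-10 kN/m over full span:
  R_A = wL = (-10)·10 = -100 kN
  M_A = wL²/2 = (-10)·10²/2 = -500 kN·m
Load 3 — point force P=7 kN at a=6 m (b=L-a=4):
  R_A = P = 7 kN
  M_A = Pa = 7·6 = 42 kN·m
Superposition: R_A = -93 kN, M_A = -443 kN·m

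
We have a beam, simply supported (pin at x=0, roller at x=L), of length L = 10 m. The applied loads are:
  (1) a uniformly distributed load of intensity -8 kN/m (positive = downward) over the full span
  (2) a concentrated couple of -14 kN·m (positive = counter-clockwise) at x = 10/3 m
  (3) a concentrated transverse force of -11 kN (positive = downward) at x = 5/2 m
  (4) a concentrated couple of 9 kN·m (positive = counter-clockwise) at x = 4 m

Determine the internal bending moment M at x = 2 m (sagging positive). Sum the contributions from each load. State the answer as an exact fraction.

M(2) = -163/2 kN·m

Load 1 — uniform load w=-8 kN/m over full span:
  M_1 = wx(L-x)/2 = (-8)·2·(10-2)/2 = -64 kN·m
Load 2 — applied couple M₀=-14 kN·m at a=10/3 m (b=L-a=20/3):
  M_2 = M₀x/L  [x≤a] = (-14)·2/10 = -14/5 kN·m
Load 3 — point force P=-11 kN at a=5/2 m (b=L-a=15/2):
  M_3 = Pbx/L  [x≤a] = (-11)·(15/2)·2/10 = -33/2 kN·m
Load 4 — applied couple M₀=9 kN·m at a=4 m (b=L-a=6):
  M_4 = M₀x/L  [x≤a] = 9·2/10 = 9/5 kN·m
Superposition: M = Σ M_i = -163/2 kN·m ≈ -81.500000 kN·m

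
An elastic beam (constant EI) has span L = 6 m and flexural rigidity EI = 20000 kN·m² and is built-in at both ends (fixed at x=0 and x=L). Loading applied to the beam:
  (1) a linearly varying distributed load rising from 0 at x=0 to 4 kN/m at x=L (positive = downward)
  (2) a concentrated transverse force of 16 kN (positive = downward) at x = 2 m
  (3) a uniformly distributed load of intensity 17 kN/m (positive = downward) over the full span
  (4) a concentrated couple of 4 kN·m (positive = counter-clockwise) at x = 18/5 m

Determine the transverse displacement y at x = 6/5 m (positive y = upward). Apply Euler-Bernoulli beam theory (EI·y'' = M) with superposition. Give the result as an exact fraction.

Load 1 — triangular load w₀=4 kN/m (0→w₀ over full span):
  y_1 = -w₀x²(L-x)²(x+2L)/(120LEI) = -4·(6/5)²·(6-(6/5))²·((6/5)+2·6)/(120·6·20000) = -1188/9765625 m
Load 2 — point force P=16 kN at a=2 m (b=L-a=4):
  y_2 = -Pb²x²(3aL-(3a+b)x)/(6L³EI)  [x≤a] = -16·4²·(6/5)²·(3·2·6-(3·2+4)·(6/5))/(6·6³·20000) = -16/46875 m
Load 3 — uniform load w=17 kN/m over full span:
  y_3 = -wx²(L-x)²/(24EI) = -17·(6/5)²·(6-(6/5))²/(24·20000) = -459/390625 m
Load 4 — applied couple M₀=4 kN·m at a=18/5 m (b=L-a=12/5):
  y_4 = (R_Ax³/6 - M_Ax²/2)/EI  [x≤a] with R_A=24/25, M_A=32/25 = ((24/25)·(6/5)³/6 - (32/25)·(6/5)²/2)/20000 = -63/1953125 m
Superposition: y = Σ y_i = -48934/29296875 m ≈ -0.001670 m

y(6/5) = -48934/29296875 m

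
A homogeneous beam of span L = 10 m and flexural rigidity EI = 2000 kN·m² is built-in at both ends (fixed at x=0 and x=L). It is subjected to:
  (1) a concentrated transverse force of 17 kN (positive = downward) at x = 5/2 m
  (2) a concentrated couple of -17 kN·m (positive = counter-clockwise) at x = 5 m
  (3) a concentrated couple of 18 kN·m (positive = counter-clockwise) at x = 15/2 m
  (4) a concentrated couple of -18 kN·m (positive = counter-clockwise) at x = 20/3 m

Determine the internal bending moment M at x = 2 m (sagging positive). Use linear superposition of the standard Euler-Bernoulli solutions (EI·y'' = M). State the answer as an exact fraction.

M(2) = 569/160 kN·m

Load 1 — point force P=17 kN at a=5/2 m (b=L-a=15/2):
  M_1 = Pb²(3a+b)x/L³ - Pab²/L²  [x≤a] = 17·(15/2)²·(3·(5/2)+(15/2))·2/10³ - 17·(5/2)·(15/2)²/10² = 153/32 kN·m
Load 2 — applied couple M₀=-17 kN·m at a=5 m (b=L-a=5):
  M_2 = R_Ax - M_A  [x≤a] with R_A=-51/20, M_A=-17/4 = (-51/20)·2 - (-17/4) = -17/20 kN·m
Load 3 — applied couple M₀=18 kN·m at a=15/2 m (b=L-a=5/2):
  M_3 = R_Ax - M_A  [x≤a] with R_A=81/40, M_A=45/8 = (81/40)·2 - (45/8) = -63/40 kN·m
Load 4 — applied couple M₀=-18 kN·m at a=20/3 m (b=L-a=10/3):
  M_4 = R_Ax - M_A  [x≤a] with R_A=-12/5, M_A=-6 = (-12/5)·2 - (-6) = 6/5 kN·m
Superposition: M = Σ M_i = 569/160 kN·m ≈ 3.556250 kN·m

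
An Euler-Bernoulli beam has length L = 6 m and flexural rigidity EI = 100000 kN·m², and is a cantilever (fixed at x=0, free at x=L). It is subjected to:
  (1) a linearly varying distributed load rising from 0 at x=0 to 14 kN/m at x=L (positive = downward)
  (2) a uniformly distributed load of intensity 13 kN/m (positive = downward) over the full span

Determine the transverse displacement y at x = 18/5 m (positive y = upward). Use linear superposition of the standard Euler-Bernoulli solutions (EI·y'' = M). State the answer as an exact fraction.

y(18/5) = -13863879/781250000 m

Load 1 — triangular load w₀=14 kN/m (0→w₀ over full span):
  y_1 = (w₀Lx³/12-w₀L²x²/6-w₀x⁵/(120L))/EI = (14·6·(18/5)³/12-14·6²·(18/5)²/6-14·(18/5)⁵/(120·6))/100000 = -3022677/390625000 m
Load 2 — uniform load w=13 kN/m over full span:
  y_2 = -wx²(x²-4Lx+6L²)/(24EI) = -13·(18/5)²·((18/5)²-4·6·(18/5)+6·6²)/(24·100000) = -312741/31250000 m
Superposition: y = Σ y_i = -13863879/781250000 m ≈ -0.017746 m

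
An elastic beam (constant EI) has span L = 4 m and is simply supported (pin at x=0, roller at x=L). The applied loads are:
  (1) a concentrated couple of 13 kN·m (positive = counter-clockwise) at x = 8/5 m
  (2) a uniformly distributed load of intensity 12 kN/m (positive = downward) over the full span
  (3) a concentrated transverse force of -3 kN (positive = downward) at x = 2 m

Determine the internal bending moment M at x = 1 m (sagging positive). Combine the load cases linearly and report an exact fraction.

M(1) = 79/4 kN·m

Load 1 — applied couple M₀=13 kN·m at a=8/5 m (b=L-a=12/5):
  M_1 = M₀x/L  [x≤a] = 13·1/4 = 13/4 kN·m
Load 2 — uniform load w=12 kN/m over full span:
  M_2 = wx(L-x)/2 = 12·1·(4-1)/2 = 18 kN·m
Load 3 — point force P=-3 kN at a=2 m (b=L-a=2):
  M_3 = Pbx/L  [x≤a] = (-3)·2·1/4 = -3/2 kN·m
Superposition: M = Σ M_i = 79/4 kN·m ≈ 19.750000 kN·m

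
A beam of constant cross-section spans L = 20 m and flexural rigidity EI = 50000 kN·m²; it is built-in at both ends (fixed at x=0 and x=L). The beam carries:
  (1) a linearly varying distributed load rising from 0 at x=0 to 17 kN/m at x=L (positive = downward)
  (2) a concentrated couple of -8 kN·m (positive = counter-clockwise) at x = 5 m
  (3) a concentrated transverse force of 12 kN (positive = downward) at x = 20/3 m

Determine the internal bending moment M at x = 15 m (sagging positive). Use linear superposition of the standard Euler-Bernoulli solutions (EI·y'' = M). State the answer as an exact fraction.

M(15) = 4157/72 kN·m

Load 1 — triangular load w₀=17 kN/m (0→w₀ over full span):
  M_1 = 3w₀Lx/20 - w₀L²/30 - w₀x³/(6L) = 3·17·20·15/20 - 17·20²/30 - 17·15³/(6·20) = 1445/24 kN·m
Load 2 — applied couple M₀=-8 kN·m at a=5 m (b=L-a=15):
  M_2 = R_Ax - M_A - M₀  [x>a] with R_A=-9/20, M_A=3/2 = (-9/20)·15 - (3/2) - (-8) = -1/4 kN·m
Load 3 — point force P=12 kN at a=20/3 m (b=L-a=40/3):
  M_3 = Pa²(a+3b)(L-x)/L³ - Pa²b/L²  [x>a] = 12·(20/3)²·((20/3)+3·(40/3))·(20-15)/20³ - 12·(20/3)²·(40/3)/20² = -20/9 kN·m
Superposition: M = Σ M_i = 4157/72 kN·m ≈ 57.736111 kN·m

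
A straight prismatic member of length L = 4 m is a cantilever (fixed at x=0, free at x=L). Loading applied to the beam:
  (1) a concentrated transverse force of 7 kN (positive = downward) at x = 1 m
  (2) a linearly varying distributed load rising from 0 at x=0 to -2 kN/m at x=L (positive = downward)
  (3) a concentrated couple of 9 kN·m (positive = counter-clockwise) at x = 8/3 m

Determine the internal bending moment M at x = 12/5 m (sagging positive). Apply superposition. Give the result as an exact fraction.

M(12/5) = 4207/375 kN·m

Load 1 — point force P=7 kN at a=1 m (b=L-a=3):
  M_1 = 0  [x>a] = 0 kN·m
Load 2 — triangular load w₀=-2 kN/m (0→w₀ over full span):
  M_2 = w₀Lx/2 - w₀L²/3 - w₀x³/(6L) = (-2)·4·(12/5)/2 - (-2)·4²/3 - (-2)·(12/5)³/(6·4) = 832/375 kN·m
Load 3 — applied couple M₀=9 kN·m at a=8/3 m (b=L-a=4/3):
  M_3 = M₀  [x≤a] = 9 = 9 kN·m
Superposition: M = Σ M_i = 4207/375 kN·m ≈ 11.218667 kN·m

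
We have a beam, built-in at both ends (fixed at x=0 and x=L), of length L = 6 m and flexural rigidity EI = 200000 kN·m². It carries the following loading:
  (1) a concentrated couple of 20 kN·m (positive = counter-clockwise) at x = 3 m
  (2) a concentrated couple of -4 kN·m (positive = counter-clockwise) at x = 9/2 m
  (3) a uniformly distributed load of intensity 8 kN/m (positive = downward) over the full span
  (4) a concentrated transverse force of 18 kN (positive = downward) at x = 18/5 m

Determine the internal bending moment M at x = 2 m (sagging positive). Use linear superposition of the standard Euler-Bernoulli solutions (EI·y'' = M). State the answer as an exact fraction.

Load 1 — applied couple M₀=20 kN·m at a=3 m (b=L-a=3):
  M_1 = R_Ax - M_A  [x≤a] with R_A=5, M_A=5 = 5·2 - 5 = 5 kN·m
Load 2 — applied couple M₀=-4 kN·m at a=9/2 m (b=L-a=3/2):
  M_2 = R_Ax - M_A  [x≤a] with R_A=-3/4, M_A=-5/4 = (-3/4)·2 - (-5/4) = -1/4 kN·m
Load 3 — uniform load w=8 kN/m over full span:
  M_3 = wLx/2 - wL²/12 - wx²/2 = 8·6·2/2 - 8·6²/12 - 8·2²/2 = 8 kN·m
Load 4 — point force P=18 kN at a=18/5 m (b=L-a=12/5):
  M_4 = Pb²(3a+b)x/L³ - Pab²/L²  [x≤a] = 18·(12/5)²·(3·(18/5)+(12/5))·2/6³ - 18·(18/5)·(12/5)²/6² = 288/125 kN·m
Superposition: M = Σ M_i = 7527/500 kN·m ≈ 15.054000 kN·m

M(2) = 7527/500 kN·m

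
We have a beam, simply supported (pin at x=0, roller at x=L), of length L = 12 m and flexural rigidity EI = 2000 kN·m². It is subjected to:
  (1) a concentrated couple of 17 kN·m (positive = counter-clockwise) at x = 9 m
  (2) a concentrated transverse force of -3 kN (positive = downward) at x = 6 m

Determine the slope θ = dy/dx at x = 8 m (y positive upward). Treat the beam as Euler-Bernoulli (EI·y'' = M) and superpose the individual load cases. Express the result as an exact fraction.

Load 1 — applied couple M₀=17 kN·m at a=9 m (b=L-a=3):
  θ_1 = (M₀x²/(2L)+C₁)/EI  [x≤a] with C₁=M₀(3b²-L²)/(6L)=-221/8 = (17·8²/(2·12)+(-221/8))/2000 = 17/1920 rad
Load 2 — point force P=-3 kN at a=6 m (b=L-a=6):
  θ_2 = -Pa(2L²-6Lx+3x²+a²)/(6LEI)  [x>a] = -(-3)·6·(2·12²-6·12·8+3·8²+6²)/(6·12·2000) = -3/400 rad
Superposition: θ = Σ θ_i = 13/9600 rad ≈ 0.001354 rad

θ(8) = 13/9600 rad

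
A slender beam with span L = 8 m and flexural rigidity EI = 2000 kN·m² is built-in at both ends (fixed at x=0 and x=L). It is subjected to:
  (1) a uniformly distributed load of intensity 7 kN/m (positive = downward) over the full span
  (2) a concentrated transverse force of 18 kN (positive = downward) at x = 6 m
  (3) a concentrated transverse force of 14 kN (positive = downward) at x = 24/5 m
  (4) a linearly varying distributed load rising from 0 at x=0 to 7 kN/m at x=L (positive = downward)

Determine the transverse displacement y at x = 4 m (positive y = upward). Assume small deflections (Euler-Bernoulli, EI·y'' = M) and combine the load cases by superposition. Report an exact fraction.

Load 1 — uniform load w=7 kN/m over full span:
  y_1 = -wx²(L-x)²/(24EI) = -7·4²·(8-4)²/(24·2000) = -14/375 m
Load 2 — point force P=18 kN at a=6 m (b=L-a=2):
  y_2 = -Pb²x²(3aL-(3a+b)x)/(6L³EI)  [x≤a] = -18·2²·4²·(3·6·8-(3·6+2)·4)/(6·8³·2000) = -3/250 m
Load 3 — point force P=14 kN at a=24/5 m (b=L-a=16/5):
  y_3 = -Pb²x²(3aL-(3a+b)x)/(6L³EI)  [x≤a] = -14·(16/5)²·4²·(3·(24/5)·8-(3·(24/5)+(16/5))·4)/(6·8³·2000) = -784/46875 m
Load 4 — triangular load w₀=7 kN/m (0→w₀ over full span):
  y_4 = -w₀x²(L-x)²(x+2L)/(120LEI) = -7·4²·(8-4)²·(4+2·8)/(120·8·2000) = -7/375 m
Superposition: y = Σ y_i = -7943/93750 m ≈ -0.084725 m

y(4) = -7943/93750 m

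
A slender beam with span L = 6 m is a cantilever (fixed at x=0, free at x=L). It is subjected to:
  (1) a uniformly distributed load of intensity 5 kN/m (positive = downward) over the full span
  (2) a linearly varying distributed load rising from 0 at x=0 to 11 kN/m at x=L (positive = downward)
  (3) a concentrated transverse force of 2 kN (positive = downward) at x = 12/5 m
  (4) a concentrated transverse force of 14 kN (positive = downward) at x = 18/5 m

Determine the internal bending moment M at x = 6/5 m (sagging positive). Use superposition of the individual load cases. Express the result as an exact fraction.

M(6/5) = -23316/125 kN·m

Load 1 — uniform load w=5 kN/m over full span:
  M_1 = -w(L-x)²/2 = -5·(6-(6/5))²/2 = -288/5 kN·m
Load 2 — triangular load w₀=11 kN/m (0→w₀ over full span):
  M_2 = w₀Lx/2 - w₀L²/3 - w₀x³/(6L) = 11·6·(6/5)/2 - 11·6²/3 - 11·(6/5)³/(6·6) = -11616/125 kN·m
Load 3 — point force P=2 kN at a=12/5 m (b=L-a=18/5):
  M_3 = -P(a-x)  [x≤a] = -2·((12/5)-(6/5)) = -12/5 kN·m
Load 4 — point force P=14 kN at a=18/5 m (b=L-a=12/5):
  M_4 = -P(a-x)  [x≤a] = -14·((18/5)-(6/5)) = -168/5 kN·m
Superposition: M = Σ M_i = -23316/125 kN·m ≈ -186.528000 kN·m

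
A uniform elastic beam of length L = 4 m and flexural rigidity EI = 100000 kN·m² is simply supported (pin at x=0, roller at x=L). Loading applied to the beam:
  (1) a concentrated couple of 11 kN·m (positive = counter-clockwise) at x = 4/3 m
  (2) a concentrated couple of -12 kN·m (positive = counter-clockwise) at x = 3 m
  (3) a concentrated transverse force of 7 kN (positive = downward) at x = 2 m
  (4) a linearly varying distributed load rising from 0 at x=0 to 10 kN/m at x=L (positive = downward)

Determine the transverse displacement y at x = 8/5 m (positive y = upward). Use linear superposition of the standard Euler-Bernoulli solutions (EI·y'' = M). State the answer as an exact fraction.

y(8/5) = -24937/234375000 m

Load 1 — applied couple M₀=11 kN·m at a=4/3 m (b=L-a=8/3):
  y_1 = (M₀x³/(6L)-M₀(x-a)²/2+C₁x)/EI  [x>a] with C₁=M₀(3b²-L²)/(6L)=22/9 = (11·(8/5)³/(6·4)-11·((8/5)-(4/3))²/2+(22/9)·(8/5))/100000 = 253/4687500 m
Load 2 — applied couple M₀=-12 kN·m at a=3 m (b=L-a=1):
  y_2 = (M₀x³/(6L)+C₁x)/EI  [x≤a] with C₁=M₀(3b²-L²)/(6L)=13/2 = ((-12)·(8/5)³/(6·4)+(13/2)·(8/5))/100000 = 261/3125000 m
Load 3 — point force P=7 kN at a=2 m (b=L-a=2):
  y_3 = -Pbx(L²-b²-x²)/(6LEI)  [x≤a] = -7·2·(8/5)·(4²-2²-(8/5)²)/(6·4·100000) = -413/4687500 m
Load 4 — triangular load w₀=10 kN/m (0→w₀ over full span):
  y_4 = -w₀x(7L⁴-10L²x²+3x⁴)/(360LEI) = -10·(8/5)·(7·4⁴-10·4²·(8/5)²+3·(8/5)⁴)/(360·4·100000) = -4564/29296875 m
Superposition: y = Σ y_i = -24937/234375000 m ≈ -0.000106 m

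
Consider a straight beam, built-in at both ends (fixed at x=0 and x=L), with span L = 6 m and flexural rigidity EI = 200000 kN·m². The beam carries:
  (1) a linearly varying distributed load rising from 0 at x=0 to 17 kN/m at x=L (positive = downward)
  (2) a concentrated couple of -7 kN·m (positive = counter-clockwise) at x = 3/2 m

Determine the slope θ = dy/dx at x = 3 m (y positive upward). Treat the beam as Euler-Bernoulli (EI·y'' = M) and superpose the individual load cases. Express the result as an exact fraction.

Load 1 — triangular load w₀=17 kN/m (0→w₀ over full span):
  θ_1 = -w₀(2x(L-x)(L-2x)(x+2L)+x²(L-x)²)/(120LEI) = -17·(2·3·(6-3)·(6-2·3)·(3+2·6)+3²·(6-3)²)/(120·6·200000) = -153/16000000 rad
Load 2 — applied couple M₀=-7 kN·m at a=3/2 m (b=L-a=9/2):
  θ_2 = (R_Ax²/2 - M_Ax - M₀(x-a))/EI  [x>a] with R_A=-21/16, M_A=21/16 = ((-21/16)·3²/2 - (21/16)·3 - (-7)·(3-(3/2)))/200000 = 21/6400000 rad
Superposition: θ = Σ θ_i = -201/32000000 rad ≈ -0.000006 rad

θ(3) = -201/32000000 rad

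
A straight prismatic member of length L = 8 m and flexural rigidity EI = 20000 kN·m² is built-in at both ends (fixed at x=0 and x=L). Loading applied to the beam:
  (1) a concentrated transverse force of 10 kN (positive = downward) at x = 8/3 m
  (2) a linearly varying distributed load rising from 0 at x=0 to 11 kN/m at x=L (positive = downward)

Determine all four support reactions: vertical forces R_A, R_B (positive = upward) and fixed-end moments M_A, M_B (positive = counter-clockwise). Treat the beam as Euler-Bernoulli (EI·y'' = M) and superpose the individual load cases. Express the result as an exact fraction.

Load 1 — point force P=10 kN at a=8/3 m (b=L-a=16/3):
  R_A = Pb²(3a+b)/L³ = 10·(16/3)²·(3·(8/3)+(16/3))/8³ = 200/27 kN
  M_A = Pab²/L² = 10·(8/3)·(16/3)²/8² = 320/27 kN·m
  R_B = Pa²(a+3b)/L³ = 10·(8/3)²·((8/3)+3·(16/3))/8³ = 70/27 kN
  M_B = -Pa²b/L² = -10·(8/3)²·(16/3)/8² = -160/27 kN·m
Load 2 — triangular load w₀=11 kN/m (0→w₀ over full span):
  R_A = 3w₀L/20 = 3·11·8/20 = 66/5 kN
  M_A = w₀L²/30 = 11·8²/30 = 352/15 kN·m
  R_B = 7w₀L/20 = 7·11·8/20 = 154/5 kN
  M_B = -w₀L²/20 = -11·8²/20 = -176/5 kN·m
Superposition: R_A = 2782/135 kN, M_A = 4768/135 kN·m, R_B = 4508/135 kN, M_B = -5552/135 kN·m

R_A = 2782/135 kN, M_A = 4768/135 kN·m, R_B = 4508/135 kN, M_B = -5552/135 kN·m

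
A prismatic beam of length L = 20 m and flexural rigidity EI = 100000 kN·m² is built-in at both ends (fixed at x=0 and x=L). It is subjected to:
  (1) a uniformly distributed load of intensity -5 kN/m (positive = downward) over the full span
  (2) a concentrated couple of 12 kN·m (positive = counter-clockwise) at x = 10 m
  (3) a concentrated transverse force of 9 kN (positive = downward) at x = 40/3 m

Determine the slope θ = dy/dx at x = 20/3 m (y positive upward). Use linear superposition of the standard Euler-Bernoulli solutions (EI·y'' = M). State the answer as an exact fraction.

Load 1 — uniform load w=-5 kN/m over full span:
  θ_1 = -wx(L-x)(L-2x)/(12EI) = -(-5)·(20/3)·(20-(20/3))·(20-2·(20/3))/(12·100000) = 1/405 rad
Load 2 — applied couple M₀=12 kN·m at a=10 m (b=L-a=10):
  θ_2 = (R_Ax²/2 - M_Ax)/EI  [x≤a] with R_A=9/10, M_A=3 = ((9/10)·(20/3)²/2 - 3·(20/3))/100000 = 0 rad
Load 3 — point force P=9 kN at a=40/3 m (b=L-a=20/3):
  θ_3 = -Pb²x(2aL-(3a+b)x)/(2L³EI)  [x≤a] = -9·(20/3)²·(20/3)·(2·(40/3)·20-(3·(40/3)+(20/3))·(20/3))/(2·20³·100000) = -1/2700 rad
Superposition: θ = Σ θ_i = 17/8100 rad ≈ 0.002099 rad

θ(20/3) = 17/8100 rad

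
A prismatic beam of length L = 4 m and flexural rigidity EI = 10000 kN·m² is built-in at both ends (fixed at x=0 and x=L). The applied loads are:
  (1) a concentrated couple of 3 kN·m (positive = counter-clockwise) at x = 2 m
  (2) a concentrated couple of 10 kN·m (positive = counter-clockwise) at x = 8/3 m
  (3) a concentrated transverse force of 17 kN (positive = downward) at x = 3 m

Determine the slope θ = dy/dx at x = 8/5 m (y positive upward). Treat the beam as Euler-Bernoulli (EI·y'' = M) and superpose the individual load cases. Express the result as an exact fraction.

Load 1 — applied couple M₀=3 kN·m at a=2 m (b=L-a=2):
  θ_1 = (R_Ax²/2 - M_Ax)/EI  [x≤a] with R_A=9/8, M_A=3/4 = ((9/8)·(8/5)²/2 - (3/4)·(8/5))/10000 = 3/125000 rad
Load 2 — applied couple M₀=10 kN·m at a=8/3 m (b=L-a=4/3):
  θ_2 = (R_Ax²/2 - M_Ax)/EI  [x≤a] with R_A=10/3, M_A=10/3 = ((10/3)·(8/5)²/2 - (10/3)·(8/5))/10000 = -1/9375 rad
Load 3 — point force P=17 kN at a=3 m (b=L-a=1):
  θ_3 = -Pb²x(2aL-(3a+b)x)/(2L³EI)  [x≤a] = -17·1²·(8/5)·(2·3·4-(3·3+1)·(8/5))/(2·4³·10000) = -17/100000 rad
Superposition: θ = Σ θ_i = -379/1500000 rad ≈ -0.000253 rad

θ(8/5) = -379/1500000 rad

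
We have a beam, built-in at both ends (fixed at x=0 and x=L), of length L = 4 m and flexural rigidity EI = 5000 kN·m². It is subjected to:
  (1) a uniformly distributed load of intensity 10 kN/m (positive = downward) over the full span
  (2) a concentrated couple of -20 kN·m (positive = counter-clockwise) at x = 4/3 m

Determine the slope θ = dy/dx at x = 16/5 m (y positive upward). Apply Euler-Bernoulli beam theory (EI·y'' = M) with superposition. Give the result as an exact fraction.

Load 1 — uniform load w=10 kN/m over full span:
  θ_1 = -wx(L-x)(L-2x)/(12EI) = -10·(16/5)·(4-(16/5))·(4-2·(16/5))/(12·5000) = 16/15625 rad
Load 2 — applied couple M₀=-20 kN·m at a=4/3 m (b=L-a=8/3):
  θ_2 = (R_Ax²/2 - M_Ax - M₀(x-a))/EI  [x>a] with R_A=-20/3, M_A=0 = ((-20/3)·(16/5)²/2 - 0·(16/5) - (-20)·((16/5)-(4/3)))/5000 = 2/3125 rad
Superposition: θ = Σ θ_i = 26/15625 rad ≈ 0.001664 rad

θ(16/5) = 26/15625 rad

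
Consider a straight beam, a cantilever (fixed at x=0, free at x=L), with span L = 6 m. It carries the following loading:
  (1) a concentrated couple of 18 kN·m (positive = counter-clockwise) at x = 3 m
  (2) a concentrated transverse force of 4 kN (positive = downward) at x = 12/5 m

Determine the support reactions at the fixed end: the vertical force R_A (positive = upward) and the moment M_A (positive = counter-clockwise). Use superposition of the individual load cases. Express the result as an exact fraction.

Load 1 — applied couple M₀=18 kN·m at a=3 m (b=L-a=3):
  R_A = 0 kN
  M_A = -M₀ = -18 kN·m
Load 2 — point force P=4 kN at a=12/5 m (b=L-a=18/5):
  R_A = P = 4 kN
  M_A = Pa = 4·(12/5) = 48/5 kN·m
Superposition: R_A = 4 kN, M_A = -42/5 kN·m

R_A = 4 kN, M_A = -42/5 kN·m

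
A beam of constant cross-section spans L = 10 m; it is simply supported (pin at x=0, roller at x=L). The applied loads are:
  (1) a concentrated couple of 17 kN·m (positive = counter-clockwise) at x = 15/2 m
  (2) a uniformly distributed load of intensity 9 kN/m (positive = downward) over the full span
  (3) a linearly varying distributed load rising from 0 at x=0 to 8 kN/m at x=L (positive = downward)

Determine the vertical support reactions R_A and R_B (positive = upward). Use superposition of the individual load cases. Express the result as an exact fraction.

R_A = 1801/30 kN, R_B = 2099/30 kN

Load 1 — applied couple M₀=17 kN·m at a=15/2 m (b=L-a=5/2):
  R_A = M₀/L = 17/10 kN
  R_B = -M₀/L = -17/10 kN
Load 2 — uniform load w=9 kN/m over full span:
  R_A = wL/2 = 9·10/2 = 45 kN
  R_B = wL/2 = 9·10/2 = 45 kN
Load 3 — triangular load w₀=8 kN/m (0→w₀ over full span):
  R_A = w₀L/6 = 8·10/6 = 40/3 kN
  R_B = w₀L/3 = 8·10/3 = 80/3 kN
Superposition: R_A = 1801/30 kN, R_B = 2099/30 kN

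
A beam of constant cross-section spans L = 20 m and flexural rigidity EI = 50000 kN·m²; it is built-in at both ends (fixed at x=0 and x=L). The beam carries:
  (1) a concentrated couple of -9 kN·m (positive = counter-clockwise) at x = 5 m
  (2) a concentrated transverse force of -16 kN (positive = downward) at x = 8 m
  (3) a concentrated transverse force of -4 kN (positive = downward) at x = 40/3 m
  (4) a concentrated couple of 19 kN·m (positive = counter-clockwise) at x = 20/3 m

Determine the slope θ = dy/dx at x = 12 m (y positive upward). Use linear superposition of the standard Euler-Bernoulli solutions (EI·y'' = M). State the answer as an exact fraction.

Load 1 — applied couple M₀=-9 kN·m at a=5 m (b=L-a=15):
  θ_1 = (R_Ax²/2 - M_Ax - M₀(x-a))/EI  [x>a] with R_A=-81/160, M_A=27/16 = ((-81/160)·12²/2 - (27/16)·12 - (-9)·(12-5))/50000 = 63/500000 rad
Load 2 — point force P=-16 kN at a=8 m (b=L-a=12):
  θ_2 = Pa²(L-x)(2bL-(3b+a)(L-x))/(2L³EI)  [x>a] = (-16)·8²·(20-12)·(2·12·20-(3·12+8)·(20-12))/(2·20³·50000) = -512/390625 rad
Load 3 — point force P=-4 kN at a=40/3 m (b=L-a=20/3):
  θ_3 = -Pb²x(2aL-(3a+b)x)/(2L³EI)  [x≤a] = -(-4)·(20/3)²·12·(2·(40/3)·20-(3·(40/3)+(20/3))·12)/(2·20³·50000) = -2/28125 rad
Load 4 — applied couple M₀=19 kN·m at a=20/3 m (b=L-a=40/3):
  θ_4 = (R_Ax²/2 - M_Ax - M₀(x-a))/EI  [x>a] with R_A=19/15, M_A=0 = ((19/15)·12²/2 - 0·12 - 19·(12-(20/3)))/50000 = -19/93750 rad
Superposition: θ = Σ θ_i = -164081/112500000 rad ≈ -0.001458 rad

θ(12) = -164081/112500000 rad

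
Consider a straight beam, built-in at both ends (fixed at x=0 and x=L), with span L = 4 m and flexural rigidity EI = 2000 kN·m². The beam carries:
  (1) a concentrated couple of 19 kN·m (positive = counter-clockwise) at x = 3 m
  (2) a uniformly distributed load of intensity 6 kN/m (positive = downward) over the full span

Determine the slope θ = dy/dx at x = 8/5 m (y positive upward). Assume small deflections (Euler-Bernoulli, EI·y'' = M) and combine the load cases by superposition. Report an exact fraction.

Load 1 — applied couple M₀=19 kN·m at a=3 m (b=L-a=1):
  θ_1 = (R_Ax²/2 - M_Ax)/EI  [x≤a] with R_A=171/32, M_A=95/16 = ((171/32)·(8/5)²/2 - (95/16)·(8/5))/2000 = -133/100000 rad
Load 2 — uniform load w=6 kN/m over full span:
  θ_2 = -wx(L-x)(L-2x)/(12EI) = -6·(8/5)·(4-(8/5))·(4-2·(8/5))/(12·2000) = -12/15625 rad
Superposition: θ = Σ θ_i = -1049/500000 rad ≈ -0.002098 rad

θ(8/5) = -1049/500000 rad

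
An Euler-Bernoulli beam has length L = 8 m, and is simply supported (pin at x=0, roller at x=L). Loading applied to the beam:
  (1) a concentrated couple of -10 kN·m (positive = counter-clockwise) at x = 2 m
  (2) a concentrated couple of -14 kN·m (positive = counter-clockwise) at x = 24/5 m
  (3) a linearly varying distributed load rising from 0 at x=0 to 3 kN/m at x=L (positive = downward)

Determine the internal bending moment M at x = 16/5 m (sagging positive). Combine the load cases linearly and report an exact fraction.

M(16/5) = 1394/125 kN·m

Load 1 — applied couple M₀=-10 kN·m at a=2 m (b=L-a=6):
  M_1 = M₀x/L - M₀  [x>a] = (-10)·(16/5)/8 - (-10) = 6 kN·m
Load 2 — applied couple M₀=-14 kN·m at a=24/5 m (b=L-a=16/5):
  M_2 = M₀x/L  [x≤a] = (-14)·(16/5)/8 = -28/5 kN·m
Load 3 — triangular load w₀=3 kN/m (0→w₀ over full span):
  M_3 = w₀Lx/6 - w₀x³/(6L) = 3·8·(16/5)/6 - 3·(16/5)³/(6·8) = 1344/125 kN·m
Superposition: M = Σ M_i = 1394/125 kN·m ≈ 11.152000 kN·m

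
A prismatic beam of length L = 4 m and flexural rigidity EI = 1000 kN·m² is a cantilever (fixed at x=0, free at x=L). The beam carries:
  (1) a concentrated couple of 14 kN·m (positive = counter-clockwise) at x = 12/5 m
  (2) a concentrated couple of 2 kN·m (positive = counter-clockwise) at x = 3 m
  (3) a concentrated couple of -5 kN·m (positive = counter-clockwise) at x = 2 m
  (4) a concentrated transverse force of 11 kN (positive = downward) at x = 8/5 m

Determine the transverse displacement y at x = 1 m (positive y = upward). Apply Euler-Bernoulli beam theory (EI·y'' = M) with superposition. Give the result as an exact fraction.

y(1) = -11/7500 m

Load 1 — applied couple M₀=14 kN·m at a=12/5 m (b=L-a=8/5):
  y_1 = M₀x²/(2EI)  [x≤a] = 14·1²/(2·1000) = 7/1000 m
Load 2 — applied couple M₀=2 kN·m at a=3 m (b=L-a=1):
  y_2 = M₀x²/(2EI)  [x≤a] = 2·1²/(2·1000) = 1/1000 m
Load 3 — applied couple M₀=-5 kN·m at a=2 m (b=L-a=2):
  y_3 = M₀x²/(2EI)  [x≤a] = (-5)·1²/(2·1000) = -1/400 m
Load 4 — point force P=11 kN at a=8/5 m (b=L-a=12/5):
  y_4 = -Px²(3a-x)/(6EI)  [x≤a] = -11·1²·(3·(8/5)-1)/(6·1000) = -209/30000 m
Superposition: y = Σ y_i = -11/7500 m ≈ -0.001467 m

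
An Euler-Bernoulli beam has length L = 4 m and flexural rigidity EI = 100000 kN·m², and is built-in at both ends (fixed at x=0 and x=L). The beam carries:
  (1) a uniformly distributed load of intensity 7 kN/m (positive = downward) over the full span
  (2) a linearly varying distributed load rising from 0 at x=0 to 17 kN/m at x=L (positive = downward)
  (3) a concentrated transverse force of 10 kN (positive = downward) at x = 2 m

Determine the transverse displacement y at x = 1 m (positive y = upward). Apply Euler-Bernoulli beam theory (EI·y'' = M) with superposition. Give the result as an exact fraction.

Load 1 — uniform load w=7 kN/m over full span:
  y_1 = -wx²(L-x)²/(24EI) = -7·1²·(4-1)²/(24·100000) = -21/800000 m
Load 2 — triangular load w₀=17 kN/m (0→w₀ over full span):
  y_2 = -w₀x²(L-x)²(x+2L)/(120LEI) = -17·1²·(4-1)²·(1+2·4)/(120·4·100000) = -459/16000000 m
Load 3 — point force P=10 kN at a=2 m (b=L-a=2):
  y_3 = -Pb²x²(3aL-(3a+b)x)/(6L³EI)  [x≤a] = -10·2²·1²·(3·2·4-(3·2+2)·1)/(6·4³·100000) = -1/60000 m
Superposition: y = Σ y_i = -3437/48000000 m ≈ -0.000072 m

y(1) = -3437/48000000 m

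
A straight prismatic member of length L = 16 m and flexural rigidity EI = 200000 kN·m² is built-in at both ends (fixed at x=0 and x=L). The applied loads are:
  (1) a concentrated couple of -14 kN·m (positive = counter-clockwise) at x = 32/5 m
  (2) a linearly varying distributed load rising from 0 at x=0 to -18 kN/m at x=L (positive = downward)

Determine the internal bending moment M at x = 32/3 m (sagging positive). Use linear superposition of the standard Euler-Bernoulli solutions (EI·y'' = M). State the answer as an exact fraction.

M(32/3) = -17416/225 kN·m

Load 1 — applied couple M₀=-14 kN·m at a=32/5 m (b=L-a=48/5):
  M_1 = R_Ax - M_A - M₀  [x>a] with R_A=-63/50, M_A=-42/25 = (-63/50)·(32/3) - (-42/25) - (-14) = 56/25 kN·m
Load 2 — triangular load w₀=-18 kN/m (0→w₀ over full span):
  M_2 = 3w₀Lx/20 - w₀L²/30 - w₀x³/(6L) = 3·(-18)·16·(32/3)/20 - (-18)·16²/30 - (-18)·(32/3)³/(6·16) = -3584/45 kN·m
Superposition: M = Σ M_i = -17416/225 kN·m ≈ -77.404444 kN·m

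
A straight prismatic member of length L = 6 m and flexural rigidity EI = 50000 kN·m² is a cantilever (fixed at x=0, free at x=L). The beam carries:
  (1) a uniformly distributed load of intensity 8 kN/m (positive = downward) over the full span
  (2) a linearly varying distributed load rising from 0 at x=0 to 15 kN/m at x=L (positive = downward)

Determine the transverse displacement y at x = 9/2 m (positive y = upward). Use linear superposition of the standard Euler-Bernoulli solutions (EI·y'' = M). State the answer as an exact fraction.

y(9/2) = -209223/5120000 m

Load 1 — uniform load w=8 kN/m over full span:
  y_1 = -wx²(x²-4Lx+6L²)/(24EI) = -8·(9/2)²·((9/2)²-4·6·(9/2)+6·6²)/(24·50000) = -13851/800000 m
Load 2 — triangular load w₀=15 kN/m (0→w₀ over full span):
  y_2 = (w₀Lx³/12-w₀L²x²/6-w₀x⁵/(120L))/EI = (15·6·(9/2)³/12-15·6²·(9/2)²/6-15·(9/2)⁵/(120·6))/50000 = -602883/25600000 m
Superposition: y = Σ y_i = -209223/5120000 m ≈ -0.040864 m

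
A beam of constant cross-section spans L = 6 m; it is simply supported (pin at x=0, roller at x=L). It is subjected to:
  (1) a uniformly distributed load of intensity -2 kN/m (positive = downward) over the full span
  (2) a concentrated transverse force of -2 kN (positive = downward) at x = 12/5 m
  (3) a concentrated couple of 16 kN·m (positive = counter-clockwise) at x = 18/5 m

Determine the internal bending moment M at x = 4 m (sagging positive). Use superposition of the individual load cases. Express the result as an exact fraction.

M(4) = -224/15 kN·m

Load 1 — uniform load w=-2 kN/m over full span:
  M_1 = wx(L-x)/2 = (-2)·4·(6-4)/2 = -8 kN·m
Load 2 — point force P=-2 kN at a=12/5 m (b=L-a=18/5):
  M_2 = Pa(L-x)/L  [x>a] = (-2)·(12/5)·(6-4)/6 = -8/5 kN·m
Load 3 — applied couple M₀=16 kN·m at a=18/5 m (b=L-a=12/5):
  M_3 = M₀x/L - M₀  [x>a] = 16·4/6 - 16 = -16/3 kN·m
Superposition: M = Σ M_i = -224/15 kN·m ≈ -14.933333 kN·m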